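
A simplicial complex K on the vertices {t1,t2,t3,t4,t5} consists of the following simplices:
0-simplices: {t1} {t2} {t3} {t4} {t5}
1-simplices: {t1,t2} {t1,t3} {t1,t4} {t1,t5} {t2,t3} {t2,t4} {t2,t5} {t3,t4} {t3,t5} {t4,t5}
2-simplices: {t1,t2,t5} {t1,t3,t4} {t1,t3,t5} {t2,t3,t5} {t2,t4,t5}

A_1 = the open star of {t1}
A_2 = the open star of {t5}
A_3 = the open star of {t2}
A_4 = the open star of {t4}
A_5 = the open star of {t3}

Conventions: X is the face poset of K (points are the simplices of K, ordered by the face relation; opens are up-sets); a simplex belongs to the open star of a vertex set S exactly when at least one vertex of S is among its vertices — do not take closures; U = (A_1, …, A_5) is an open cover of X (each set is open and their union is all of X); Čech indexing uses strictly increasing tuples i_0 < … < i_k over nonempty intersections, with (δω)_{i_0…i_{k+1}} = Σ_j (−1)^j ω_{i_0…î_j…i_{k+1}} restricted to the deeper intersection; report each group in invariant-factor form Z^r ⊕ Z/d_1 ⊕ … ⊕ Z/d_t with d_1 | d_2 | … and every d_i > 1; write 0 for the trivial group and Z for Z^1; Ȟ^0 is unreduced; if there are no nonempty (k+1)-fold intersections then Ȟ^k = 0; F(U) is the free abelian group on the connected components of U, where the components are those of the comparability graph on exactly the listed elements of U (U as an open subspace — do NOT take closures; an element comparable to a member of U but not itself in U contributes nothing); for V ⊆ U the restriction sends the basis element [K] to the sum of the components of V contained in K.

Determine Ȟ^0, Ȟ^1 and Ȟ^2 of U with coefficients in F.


nerve of the cover:
  A1={{t1},{t1,t2},{t1,t3},{t1,t4},{t1,t5},{t1,t2,t5},{t1,t3,t4},{t1,t3,t5}} A2={{t5},{t1,t5},{t2,t5},{t3,t5},{t4,t5},{t1,t2,t5},{t1,t3,t5},{t2,t3,t5},{t2,t4,t5}} A3={{t2},{t1,t2},{t2,t3},{t2,t4},{t2,t5},{t1,t2,t5},{t2,t3,t5},{t2,t4,t5}} A4={{t4},{t1,t4},{t2,t4},{t3,t4},{t4,t5},{t1,t3,t4},{t2,t4,t5}} A5={{t3},{t1,t3},{t2,t3},{t3,t4},{t3,t5},{t1,t3,t4},{t1,t3,t5},{t2,t3,t5}}
  A12={{t1,t5},{t1,t2,t5},{t1,t3,t5}} A13={{t1,t2},{t1,t2,t5}} A14={{t1,t4},{t1,t3,t4}} A15={{t1,t3},{t1,t3,t4},{t1,t3,t5}} A23={{t2,t5},{t1,t2,t5},{t2,t3,t5},{t2,t4,t5}} A24={{t4,t5},{t2,t4,t5}} A25={{t3,t5},{t1,t3,t5},{t2,t3,t5}} A34={{t2,t4},{t2,t4,t5}} A35={{t2,t3},{t2,t3,t5}} A45={{t3,t4},{t1,t3,t4}}
  A123={{t1,t2,t5}} A125={{t1,t3,t5}} A145={{t1,t3,t4}} A234={{t2,t4,t5}} A235={{t2,t3,t5}}
components per intersection:
  A1: {{t1},{t1,t2},{t1,t3},{t1,t4},{t1,t5},{t1,t2,t5},{t1,t3,t4},{t1,t3,t5}}
  A2: {{t5},{t1,t5},{t2,t5},{t3,t5},{t4,t5},{t1,t2,t5},{t1,t3,t5},{t2,t3,t5},{t2,t4,t5}}
  A3: {{t2},{t1,t2},{t2,t3},{t2,t4},{t2,t5},{t1,t2,t5},{t2,t3,t5},{t2,t4,t5}}
  A4: {{t4},{t1,t4},{t2,t4},{t3,t4},{t4,t5},{t1,t3,t4},{t2,t4,t5}}
  A5: {{t3},{t1,t3},{t2,t3},{t3,t4},{t3,t5},{t1,t3,t4},{t1,t3,t5},{t2,t3,t5}}
  A12: {{t1,t5},{t1,t2,t5},{t1,t3,t5}}
  A13: {{t1,t2},{t1,t2,t5}}
  A14: {{t1,t4},{t1,t3,t4}}
  A15: {{t1,t3},{t1,t3,t4},{t1,t3,t5}}
  A23: {{t2,t5},{t1,t2,t5},{t2,t3,t5},{t2,t4,t5}}
  A24: {{t4,t5},{t2,t4,t5}}
  A25: {{t3,t5},{t1,t3,t5},{t2,t3,t5}}
  A34: {{t2,t4},{t2,t4,t5}}
  A35: {{t2,t3},{t2,t3,t5}}
  A45: {{t3,t4},{t1,t3,t4}}
  A123: {{t1,t2,t5}}
  A125: {{t1,t3,t5}}
  A145: {{t1,t3,t4}}
  A234: {{t2,t4,t5}}
  A235: {{t2,t3,t5}}
C dims 5,10,5; δ0: rk 4, SNF 1^4; δ1: rk 5, SNF 1^5
Ȟ^0 = (5 − 4) − 0 = 1, so Ȟ^0 ≅ Z
Ȟ^1 = (10 − 5) − 4 = 1, so Ȟ^1 ≅ Z
Ȟ^2 = (5 − 0) − 5 = 0, so Ȟ^2 ≅ 0

Ȟ^0 ≅ Z; Ȟ^1 ≅ Z; Ȟ^2 ≅ 0


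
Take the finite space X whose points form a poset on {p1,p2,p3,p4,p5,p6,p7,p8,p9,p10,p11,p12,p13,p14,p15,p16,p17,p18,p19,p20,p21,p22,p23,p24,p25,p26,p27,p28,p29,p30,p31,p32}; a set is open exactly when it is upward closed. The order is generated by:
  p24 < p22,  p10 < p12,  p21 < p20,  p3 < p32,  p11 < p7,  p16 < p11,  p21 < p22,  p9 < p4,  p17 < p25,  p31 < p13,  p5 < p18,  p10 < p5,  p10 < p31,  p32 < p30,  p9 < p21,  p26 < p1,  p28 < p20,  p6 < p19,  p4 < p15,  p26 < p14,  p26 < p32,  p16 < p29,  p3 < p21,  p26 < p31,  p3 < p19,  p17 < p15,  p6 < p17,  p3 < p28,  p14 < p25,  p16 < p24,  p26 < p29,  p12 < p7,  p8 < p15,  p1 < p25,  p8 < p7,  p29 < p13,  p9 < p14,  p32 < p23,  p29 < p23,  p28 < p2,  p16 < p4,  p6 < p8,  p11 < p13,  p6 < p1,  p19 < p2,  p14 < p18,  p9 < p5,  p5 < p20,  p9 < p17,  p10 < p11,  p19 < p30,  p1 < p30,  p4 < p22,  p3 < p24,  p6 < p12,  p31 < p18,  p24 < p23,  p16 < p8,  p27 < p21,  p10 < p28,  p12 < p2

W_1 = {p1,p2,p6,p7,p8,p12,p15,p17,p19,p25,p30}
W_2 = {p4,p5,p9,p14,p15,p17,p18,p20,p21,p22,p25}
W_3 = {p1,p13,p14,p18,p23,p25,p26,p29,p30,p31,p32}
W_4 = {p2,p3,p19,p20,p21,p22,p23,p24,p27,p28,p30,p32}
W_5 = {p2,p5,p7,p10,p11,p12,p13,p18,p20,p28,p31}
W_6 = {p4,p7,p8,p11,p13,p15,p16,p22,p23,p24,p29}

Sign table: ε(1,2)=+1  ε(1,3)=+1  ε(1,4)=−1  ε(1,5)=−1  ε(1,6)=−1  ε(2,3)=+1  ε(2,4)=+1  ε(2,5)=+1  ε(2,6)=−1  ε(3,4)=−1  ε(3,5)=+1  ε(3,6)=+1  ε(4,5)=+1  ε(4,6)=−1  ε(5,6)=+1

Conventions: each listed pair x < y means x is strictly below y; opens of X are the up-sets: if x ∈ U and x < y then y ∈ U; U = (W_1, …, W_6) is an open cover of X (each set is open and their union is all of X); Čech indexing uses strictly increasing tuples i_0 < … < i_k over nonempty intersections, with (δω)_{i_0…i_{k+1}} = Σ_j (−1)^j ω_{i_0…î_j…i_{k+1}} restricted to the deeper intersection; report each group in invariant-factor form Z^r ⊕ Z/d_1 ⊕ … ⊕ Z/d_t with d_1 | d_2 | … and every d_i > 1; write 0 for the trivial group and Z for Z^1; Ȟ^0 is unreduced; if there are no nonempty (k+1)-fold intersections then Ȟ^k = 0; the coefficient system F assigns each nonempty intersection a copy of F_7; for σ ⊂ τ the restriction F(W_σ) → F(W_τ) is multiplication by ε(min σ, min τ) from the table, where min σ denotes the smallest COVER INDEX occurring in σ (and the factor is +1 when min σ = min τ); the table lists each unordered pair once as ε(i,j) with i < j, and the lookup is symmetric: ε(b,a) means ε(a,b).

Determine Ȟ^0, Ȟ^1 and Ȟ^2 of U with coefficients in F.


intersection data:
  W12={p15,p17,p25} W13={p1,p25,p30} W14={p2,p19,p30} W15={p2,p7,p12} W16={p7,p8,p15} W23={p14,p18,p25} W24={p20,p21,p22} W25={p5,p18,p20} W26={p4,p15,p22} W34={p23,p30,p32} W35={p13,p18,p31} W36={p13,p23,p29} W45={p2,p20,p28} W46={p22,p23,p24} W56={p7,p11,p13}
  W123={p25} W126={p15} W134={p30} W145={p2} W156={p7} W235={p18} W245={p20} W246={p22} W346={p23} W356={p13}
C dims 6,15,10; δ0: rk_F7 6; δ1: rk_F7 9
Ȟ^0 = (6 − 6) − 0 = 0, so Ȟ^0 ≅ 0
Ȟ^1 = (15 − 9) − 6 = 0, so Ȟ^1 ≅ 0
Ȟ^2 = (10 − 0) − 9 = 1, so Ȟ^2 ≅ Z/7

Ȟ^0 = 0, Ȟ^1 = 0 and Ȟ^2 = Z/7


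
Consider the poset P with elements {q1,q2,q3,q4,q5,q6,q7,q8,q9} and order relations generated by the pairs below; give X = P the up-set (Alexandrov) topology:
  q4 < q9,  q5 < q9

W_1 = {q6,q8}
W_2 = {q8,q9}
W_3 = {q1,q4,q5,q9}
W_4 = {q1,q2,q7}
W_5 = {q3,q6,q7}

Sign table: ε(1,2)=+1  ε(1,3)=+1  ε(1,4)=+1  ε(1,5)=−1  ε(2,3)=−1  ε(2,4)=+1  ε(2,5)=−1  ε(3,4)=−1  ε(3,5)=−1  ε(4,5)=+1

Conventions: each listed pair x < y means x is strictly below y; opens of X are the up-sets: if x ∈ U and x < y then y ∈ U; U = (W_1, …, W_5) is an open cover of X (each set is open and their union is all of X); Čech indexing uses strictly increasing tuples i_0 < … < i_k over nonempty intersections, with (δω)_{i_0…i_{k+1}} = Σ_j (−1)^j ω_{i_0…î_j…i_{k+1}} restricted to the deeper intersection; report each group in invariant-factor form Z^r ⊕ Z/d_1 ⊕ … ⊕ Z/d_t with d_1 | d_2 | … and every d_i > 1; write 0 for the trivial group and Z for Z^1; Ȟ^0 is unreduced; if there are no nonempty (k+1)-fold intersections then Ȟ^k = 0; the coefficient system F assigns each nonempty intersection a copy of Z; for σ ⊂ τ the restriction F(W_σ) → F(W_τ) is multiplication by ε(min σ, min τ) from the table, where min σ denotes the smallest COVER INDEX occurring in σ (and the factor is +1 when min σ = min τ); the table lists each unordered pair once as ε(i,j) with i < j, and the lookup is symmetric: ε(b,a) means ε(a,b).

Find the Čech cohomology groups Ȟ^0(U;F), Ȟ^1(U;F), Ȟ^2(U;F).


nonempty overlaps:
  W12={q8} W15={q6} W23={q9} W34={q1} W45={q7}
C dims 5,5; δ0: rk 5, SNF 1^4·2
degree 0: 5−5−0 = 0 → Ȟ^0 ≅ 0
degree 1: 5−0−5 = 0 plus torsion [2] → Ȟ^1 ≅ Z/2
degree 2: 0−0−0 = 0 → Ȟ^2 ≅ 0

Ȟ^0 = 0; Ȟ^1 = Z/2; Ȟ^2 = 0


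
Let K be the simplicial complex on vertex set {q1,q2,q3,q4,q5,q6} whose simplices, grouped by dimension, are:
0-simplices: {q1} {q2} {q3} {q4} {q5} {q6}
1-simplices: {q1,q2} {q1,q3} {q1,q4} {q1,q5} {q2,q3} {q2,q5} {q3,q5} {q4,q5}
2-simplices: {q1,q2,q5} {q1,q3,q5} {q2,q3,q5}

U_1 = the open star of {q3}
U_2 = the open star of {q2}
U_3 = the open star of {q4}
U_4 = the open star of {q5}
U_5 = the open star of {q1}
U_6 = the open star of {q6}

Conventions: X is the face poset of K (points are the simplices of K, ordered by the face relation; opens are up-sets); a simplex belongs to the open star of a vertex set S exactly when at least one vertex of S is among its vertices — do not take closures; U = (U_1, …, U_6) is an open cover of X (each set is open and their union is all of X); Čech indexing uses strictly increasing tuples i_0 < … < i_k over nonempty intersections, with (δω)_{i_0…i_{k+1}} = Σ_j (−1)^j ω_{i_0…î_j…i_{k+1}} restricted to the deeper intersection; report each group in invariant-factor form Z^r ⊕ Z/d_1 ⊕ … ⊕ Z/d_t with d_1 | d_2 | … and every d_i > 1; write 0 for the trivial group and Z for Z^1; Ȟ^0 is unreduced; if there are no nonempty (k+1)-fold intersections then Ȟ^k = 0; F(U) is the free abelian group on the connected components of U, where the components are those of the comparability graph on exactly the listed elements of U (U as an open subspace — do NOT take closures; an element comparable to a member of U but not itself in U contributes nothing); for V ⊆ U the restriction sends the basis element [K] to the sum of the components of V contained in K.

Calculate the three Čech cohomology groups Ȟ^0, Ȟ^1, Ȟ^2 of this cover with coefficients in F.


Ȟ^0 = Z^2, Ȟ^1 = Z, Ȟ^2 = 0

cover nerve:
  U1={{q3},{q1,q3},{q2,q3},{q3,q5},{q1,q3,q5},{q2,q3,q5}} U2={{q2},{q1,q2},{q2,q3},{q2,q5},{q1,q2,q5},{q2,q3,q5}} U3={{q4},{q1,q4},{q4,q5}} U4={{q5},{q1,q5},{q2,q5},{q3,q5},{q4,q5},{q1,q2,q5},{q1,q3,q5},{q2,q3,q5}} U5={{q1},{q1,q2},{q1,q3},{q1,q4},{q1,q5},{q1,q2,q5},{q1,q3,q5}} U6={{q6}}
  U12={{q2,q3},{q2,q3,q5}} U14={{q3,q5},{q1,q3,q5},{q2,q3,q5}} U15={{q1,q3},{q1,q3,q5}} U24={{q2,q5},{q1,q2,q5},{q2,q3,q5}} U25={{q1,q2},{q1,q2,q5}} U34={{q4,q5}} U35={{q1,q4}} U45={{q1,q5},{q1,q2,q5},{q1,q3,q5}}
  U124={{q2,q3,q5}} U145={{q1,q3,q5}} U245={{q1,q2,q5}}
components per intersection:
  U1: {{q3},{q1,q3},{q2,q3},{q3,q5},{q1,q3,q5},{q2,q3,q5}}
  U2: {{q2},{q1,q2},{q2,q3},{q2,q5},{q1,q2,q5},{q2,q3,q5}}
  U3: {{q4},{q1,q4},{q4,q5}}
  U4: {{q5},{q1,q5},{q2,q5},{q3,q5},{q4,q5},{q1,q2,q5},{q1,q3,q5},{q2,q3,q5}}
  U5: {{q1},{q1,q2},{q1,q3},{q1,q4},{q1,q5},{q1,q2,q5},{q1,q3,q5}}
  U6: {{q6}}
  U12: {{q2,q3},{q2,q3,q5}}
  U14: {{q3,q5},{q1,q3,q5},{q2,q3,q5}}
  U15: {{q1,q3},{q1,q3,q5}}
  U24: {{q2,q5},{q1,q2,q5},{q2,q3,q5}}
  U25: {{q1,q2},{q1,q2,q5}}
  U34: {{q4,q5}}
  U35: {{q1,q4}}
  U45: {{q1,q5},{q1,q2,q5},{q1,q3,q5}}
  U124: {{q2,q3,q5}}
  U145: {{q1,q3,q5}}
  U245: {{q1,q2,q5}}
C dims 6,8,3; δ0: rk 4, SNF 1^4; δ1: rk 3, SNF 1^3
Ȟ^0: (6−4)−0=2 ⇒ Z^2
Ȟ^1: (8−3)−4=1 ⇒ Z
Ȟ^2: (3−0)−3=0 ⇒ 0


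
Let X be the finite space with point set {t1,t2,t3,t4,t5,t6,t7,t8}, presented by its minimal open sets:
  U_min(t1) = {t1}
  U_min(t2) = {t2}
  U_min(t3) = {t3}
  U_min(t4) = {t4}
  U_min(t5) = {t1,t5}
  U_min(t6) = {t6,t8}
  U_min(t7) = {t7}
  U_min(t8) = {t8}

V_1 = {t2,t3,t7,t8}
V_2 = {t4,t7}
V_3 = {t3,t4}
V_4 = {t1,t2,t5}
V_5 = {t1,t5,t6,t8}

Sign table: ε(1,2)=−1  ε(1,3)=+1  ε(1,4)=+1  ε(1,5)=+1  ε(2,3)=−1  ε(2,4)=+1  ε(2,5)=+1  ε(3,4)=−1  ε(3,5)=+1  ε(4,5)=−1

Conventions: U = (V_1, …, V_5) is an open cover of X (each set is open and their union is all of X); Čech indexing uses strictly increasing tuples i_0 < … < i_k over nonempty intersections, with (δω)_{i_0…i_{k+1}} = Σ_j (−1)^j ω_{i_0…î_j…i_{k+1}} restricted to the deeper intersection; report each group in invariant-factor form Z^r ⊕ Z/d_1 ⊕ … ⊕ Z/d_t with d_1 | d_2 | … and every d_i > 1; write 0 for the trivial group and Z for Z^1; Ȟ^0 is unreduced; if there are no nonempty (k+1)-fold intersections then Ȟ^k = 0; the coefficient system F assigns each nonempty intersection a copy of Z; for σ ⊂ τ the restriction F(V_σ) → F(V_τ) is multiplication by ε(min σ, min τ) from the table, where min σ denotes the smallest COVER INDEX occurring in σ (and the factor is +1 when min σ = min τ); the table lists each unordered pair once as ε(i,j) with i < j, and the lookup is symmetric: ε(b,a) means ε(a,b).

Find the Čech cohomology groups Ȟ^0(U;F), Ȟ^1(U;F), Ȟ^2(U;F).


Ȟ^0(U;F) ≅ 0,  Ȟ^1(U;F) ≅ Z ⊕ Z/2,  Ȟ^2(U;F) ≅ 0

intersection data:
  V12={t7} V13={t3} V14={t2} V15={t8} V23={t4} V45={t1,t5}
C dims 5,6; δ0: rk 5, SNF 1^4·2
Ȟ^0 = (5 − 5) − 0 = 0, so Ȟ^0 ≅ 0
Ȟ^1 = (6 − 0) − 5 = 1 plus torsion [2], so Ȟ^1 ≅ Z ⊕ Z/2
Ȟ^2 = (0 − 0) − 0 = 0, so Ȟ^2 ≅ 0


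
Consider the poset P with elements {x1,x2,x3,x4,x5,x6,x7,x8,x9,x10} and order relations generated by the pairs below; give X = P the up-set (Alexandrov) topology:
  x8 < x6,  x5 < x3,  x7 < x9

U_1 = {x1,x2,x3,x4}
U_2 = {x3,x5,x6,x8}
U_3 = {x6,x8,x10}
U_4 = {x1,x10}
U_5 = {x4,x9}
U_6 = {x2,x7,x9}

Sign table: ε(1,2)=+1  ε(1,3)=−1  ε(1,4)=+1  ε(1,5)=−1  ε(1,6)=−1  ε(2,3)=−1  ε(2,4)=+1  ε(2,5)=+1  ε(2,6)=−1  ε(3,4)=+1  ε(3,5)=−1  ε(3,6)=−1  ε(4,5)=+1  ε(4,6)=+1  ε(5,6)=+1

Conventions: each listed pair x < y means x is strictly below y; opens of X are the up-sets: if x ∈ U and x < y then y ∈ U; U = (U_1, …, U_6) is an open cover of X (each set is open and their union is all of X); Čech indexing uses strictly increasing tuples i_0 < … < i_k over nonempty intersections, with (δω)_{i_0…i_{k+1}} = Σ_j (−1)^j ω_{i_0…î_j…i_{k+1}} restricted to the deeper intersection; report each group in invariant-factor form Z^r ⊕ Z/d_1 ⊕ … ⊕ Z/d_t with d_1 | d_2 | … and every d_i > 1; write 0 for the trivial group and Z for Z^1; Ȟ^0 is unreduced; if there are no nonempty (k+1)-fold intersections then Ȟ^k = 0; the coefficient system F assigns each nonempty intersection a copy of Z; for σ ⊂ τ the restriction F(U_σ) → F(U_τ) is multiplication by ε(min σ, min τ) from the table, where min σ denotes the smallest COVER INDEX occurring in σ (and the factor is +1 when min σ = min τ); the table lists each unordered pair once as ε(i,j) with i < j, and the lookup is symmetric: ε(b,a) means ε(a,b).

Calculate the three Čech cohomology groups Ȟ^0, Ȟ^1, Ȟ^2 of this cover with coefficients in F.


intersection data:
  U12={x3} U14={x1} U15={x4} U16={x2} U23={x6,x8} U34={x10} U56={x9}
C dims 6,7; δ0: rk 6, SNF 1^5·2
Ȟ^0 = (6 − 6) − 0 = 0, so Ȟ^0 ≅ 0
Ȟ^1 = (7 − 0) − 6 = 1 plus torsion [2], so Ȟ^1 ≅ Z ⊕ Z/2
Ȟ^2 = (0 − 0) − 0 = 0, so Ȟ^2 ≅ 0

Ȟ^0 = 0, Ȟ^1 = Z ⊕ Z/2, Ȟ^2 = 0


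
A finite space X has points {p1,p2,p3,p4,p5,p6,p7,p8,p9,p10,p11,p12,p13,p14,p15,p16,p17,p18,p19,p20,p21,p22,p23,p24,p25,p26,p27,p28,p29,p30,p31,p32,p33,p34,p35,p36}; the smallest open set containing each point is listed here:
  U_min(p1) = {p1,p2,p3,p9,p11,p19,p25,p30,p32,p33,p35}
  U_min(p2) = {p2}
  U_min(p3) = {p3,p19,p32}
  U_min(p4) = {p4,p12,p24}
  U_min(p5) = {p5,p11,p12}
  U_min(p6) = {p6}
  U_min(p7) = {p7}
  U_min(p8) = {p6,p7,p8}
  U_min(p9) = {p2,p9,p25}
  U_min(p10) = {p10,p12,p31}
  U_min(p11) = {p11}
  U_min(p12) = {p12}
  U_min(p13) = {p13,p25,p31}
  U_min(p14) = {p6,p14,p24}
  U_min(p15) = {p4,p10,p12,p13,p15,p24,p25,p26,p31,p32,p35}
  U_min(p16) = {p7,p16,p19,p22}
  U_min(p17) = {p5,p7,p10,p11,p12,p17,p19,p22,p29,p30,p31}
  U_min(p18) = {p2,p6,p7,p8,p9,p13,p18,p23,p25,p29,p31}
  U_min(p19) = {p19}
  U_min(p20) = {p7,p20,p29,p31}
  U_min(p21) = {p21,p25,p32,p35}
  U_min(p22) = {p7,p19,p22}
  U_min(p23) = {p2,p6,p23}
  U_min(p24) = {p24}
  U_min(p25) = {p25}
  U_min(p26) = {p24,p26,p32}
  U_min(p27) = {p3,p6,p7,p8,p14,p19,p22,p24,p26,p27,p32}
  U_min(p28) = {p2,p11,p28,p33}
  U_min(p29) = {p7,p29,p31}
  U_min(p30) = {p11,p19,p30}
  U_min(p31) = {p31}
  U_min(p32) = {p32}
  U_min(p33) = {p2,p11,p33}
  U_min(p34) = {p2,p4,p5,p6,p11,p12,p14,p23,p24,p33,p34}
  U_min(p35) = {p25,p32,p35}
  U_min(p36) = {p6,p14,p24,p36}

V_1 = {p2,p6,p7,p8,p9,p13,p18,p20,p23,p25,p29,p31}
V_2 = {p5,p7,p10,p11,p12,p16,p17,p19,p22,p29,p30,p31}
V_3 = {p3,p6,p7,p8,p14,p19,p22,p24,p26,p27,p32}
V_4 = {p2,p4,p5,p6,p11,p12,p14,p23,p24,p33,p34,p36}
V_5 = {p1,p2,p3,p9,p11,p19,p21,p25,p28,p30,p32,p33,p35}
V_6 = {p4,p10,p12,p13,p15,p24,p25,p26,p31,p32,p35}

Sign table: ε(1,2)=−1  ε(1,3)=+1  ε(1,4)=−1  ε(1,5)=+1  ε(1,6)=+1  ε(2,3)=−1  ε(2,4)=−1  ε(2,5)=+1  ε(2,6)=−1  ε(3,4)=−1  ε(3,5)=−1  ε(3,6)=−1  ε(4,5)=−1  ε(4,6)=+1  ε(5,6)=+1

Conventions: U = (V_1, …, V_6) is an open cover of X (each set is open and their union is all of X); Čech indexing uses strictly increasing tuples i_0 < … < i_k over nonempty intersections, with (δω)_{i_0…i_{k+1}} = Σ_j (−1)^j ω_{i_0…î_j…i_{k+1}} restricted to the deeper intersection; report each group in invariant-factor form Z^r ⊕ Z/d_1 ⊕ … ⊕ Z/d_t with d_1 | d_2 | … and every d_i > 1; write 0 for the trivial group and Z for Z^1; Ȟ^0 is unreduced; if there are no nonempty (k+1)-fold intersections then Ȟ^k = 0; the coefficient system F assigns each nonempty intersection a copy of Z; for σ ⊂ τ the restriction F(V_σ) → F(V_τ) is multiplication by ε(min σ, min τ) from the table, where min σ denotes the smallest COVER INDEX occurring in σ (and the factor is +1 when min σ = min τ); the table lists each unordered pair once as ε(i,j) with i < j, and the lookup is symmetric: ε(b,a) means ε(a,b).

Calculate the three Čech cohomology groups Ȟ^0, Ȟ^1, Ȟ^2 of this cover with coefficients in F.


cover nerve:
  V12={p7,p29,p31} V13={p6,p7,p8} V14={p2,p6,p23} V15={p2,p9,p25} V16={p13,p25,p31} V23={p7,p19,p22} V24={p5,p11,p12} V25={p11,p19,p30} V26={p10,p12,p31} V34={p6,p14,p24} V35={p3,p19,p32} V36={p24,p26,p32} V45={p2,p11,p33} V46={p4,p12,p24} V56={p25,p32,p35}
  V123={p7} V126={p31} V134={p6} V145={p2} V156={p25} V235={p19} V245={p11} V246={p12} V346={p24} V356={p32}
C dims 6,15,10; δ0: rk 6, SNF 1^5·2; δ1: rk 9, SNF 1^9
Ȟ^0: (6−6)−0=0 ⇒ 0
Ȟ^1: (15−9)−6=0 plus torsion [2] ⇒ Z/2
Ȟ^2: (10−0)−9=1 ⇒ Z

Ȟ^0 ≅ 0, Ȟ^1 ≅ Z/2, Ȟ^2 ≅ Z


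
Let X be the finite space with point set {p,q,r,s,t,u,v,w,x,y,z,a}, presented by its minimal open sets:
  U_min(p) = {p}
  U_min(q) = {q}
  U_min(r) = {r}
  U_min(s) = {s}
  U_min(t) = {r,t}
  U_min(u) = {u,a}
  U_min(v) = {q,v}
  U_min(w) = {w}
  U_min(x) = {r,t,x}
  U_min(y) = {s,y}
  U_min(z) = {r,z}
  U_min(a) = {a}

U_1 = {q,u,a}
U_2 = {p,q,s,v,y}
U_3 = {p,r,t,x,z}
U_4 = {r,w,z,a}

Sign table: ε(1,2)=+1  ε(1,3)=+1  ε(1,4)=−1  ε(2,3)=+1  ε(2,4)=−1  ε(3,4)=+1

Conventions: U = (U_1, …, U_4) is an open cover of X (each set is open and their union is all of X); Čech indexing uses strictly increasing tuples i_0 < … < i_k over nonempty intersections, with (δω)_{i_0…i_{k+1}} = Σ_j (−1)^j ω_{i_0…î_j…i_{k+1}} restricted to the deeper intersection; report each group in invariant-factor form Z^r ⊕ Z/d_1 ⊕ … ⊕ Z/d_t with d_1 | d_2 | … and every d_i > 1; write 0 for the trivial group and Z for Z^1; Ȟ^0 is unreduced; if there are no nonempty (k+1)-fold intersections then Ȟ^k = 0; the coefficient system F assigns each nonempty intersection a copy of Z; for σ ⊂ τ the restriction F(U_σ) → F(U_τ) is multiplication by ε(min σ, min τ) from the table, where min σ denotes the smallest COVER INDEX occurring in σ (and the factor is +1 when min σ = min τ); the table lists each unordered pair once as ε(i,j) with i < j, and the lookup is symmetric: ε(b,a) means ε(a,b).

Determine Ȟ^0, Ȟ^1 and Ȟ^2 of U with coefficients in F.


cover nerve:
  U12={q} U14={a} U23={p} U34={r,z}
C dims 4,4; δ0: rk 4, SNF 1^3·2
Ȟ^0: (4−4)−0=0 ⇒ 0
Ȟ^1: (4−0)−4=0 plus torsion [2] ⇒ Z/2
Ȟ^2: (0−0)−0=0 ⇒ 0

Ȟ^0 = 0, Ȟ^1 = Z/2, Ȟ^2 = 0


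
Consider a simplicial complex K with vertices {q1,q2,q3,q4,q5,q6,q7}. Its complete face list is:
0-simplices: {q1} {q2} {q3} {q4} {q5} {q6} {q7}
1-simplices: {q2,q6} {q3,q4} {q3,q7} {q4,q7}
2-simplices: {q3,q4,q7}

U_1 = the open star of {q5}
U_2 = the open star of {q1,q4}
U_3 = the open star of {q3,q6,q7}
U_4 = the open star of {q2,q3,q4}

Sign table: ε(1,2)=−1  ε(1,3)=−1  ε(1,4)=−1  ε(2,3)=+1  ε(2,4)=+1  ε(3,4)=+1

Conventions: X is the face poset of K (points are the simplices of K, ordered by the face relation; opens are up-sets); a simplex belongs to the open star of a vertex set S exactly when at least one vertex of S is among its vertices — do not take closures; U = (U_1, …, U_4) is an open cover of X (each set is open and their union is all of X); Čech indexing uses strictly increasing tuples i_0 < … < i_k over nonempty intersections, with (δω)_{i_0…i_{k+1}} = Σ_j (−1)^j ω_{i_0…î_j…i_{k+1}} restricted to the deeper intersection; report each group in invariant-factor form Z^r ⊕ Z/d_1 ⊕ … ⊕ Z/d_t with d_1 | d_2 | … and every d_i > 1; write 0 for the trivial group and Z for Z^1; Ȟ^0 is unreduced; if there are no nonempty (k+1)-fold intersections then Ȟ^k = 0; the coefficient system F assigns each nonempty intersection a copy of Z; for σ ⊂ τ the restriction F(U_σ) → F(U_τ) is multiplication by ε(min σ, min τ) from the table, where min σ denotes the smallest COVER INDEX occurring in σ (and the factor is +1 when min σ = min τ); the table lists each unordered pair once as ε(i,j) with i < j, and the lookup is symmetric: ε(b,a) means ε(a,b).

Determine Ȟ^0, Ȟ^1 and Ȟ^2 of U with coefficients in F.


Ȟ^0(U;F) ≅ Z^2, Ȟ^1(U;F) ≅ 0, Ȟ^2(U;F) ≅ 0

nonempty intersections:
  U1={{q5}} U2={{q1},{q4},{q3,q4},{q4,q7},{q3,q4,q7}} U3={{q3},{q6},{q7},{q2,q6},{q3,q4},{q3,q7},{q4,q7},{q3,q4,q7}} U4={{q2},{q3},{q4},{q2,q6},{q3,q4},{q3,q7},{q4,q7},{q3,q4,q7}}
  U23={{q3,q4},{q4,q7},{q3,q4,q7}} U24={{q4},{q3,q4},{q4,q7},{q3,q4,q7}} U34={{q3},{q2,q6},{q3,q4},{q3,q7},{q4,q7},{q3,q4,q7}}
  U234={{q3,q4},{q4,q7},{q3,q4,q7}}
C dims 4,3,1; δ0: rk 2, SNF 1^2; δ1: rk 1, SNF 1^1
Ȟ^0: (4−2)−0=2 ⇒ Z^2
Ȟ^1: (3−1)−2=0 ⇒ 0
Ȟ^2: (1−0)−1=0 ⇒ 0


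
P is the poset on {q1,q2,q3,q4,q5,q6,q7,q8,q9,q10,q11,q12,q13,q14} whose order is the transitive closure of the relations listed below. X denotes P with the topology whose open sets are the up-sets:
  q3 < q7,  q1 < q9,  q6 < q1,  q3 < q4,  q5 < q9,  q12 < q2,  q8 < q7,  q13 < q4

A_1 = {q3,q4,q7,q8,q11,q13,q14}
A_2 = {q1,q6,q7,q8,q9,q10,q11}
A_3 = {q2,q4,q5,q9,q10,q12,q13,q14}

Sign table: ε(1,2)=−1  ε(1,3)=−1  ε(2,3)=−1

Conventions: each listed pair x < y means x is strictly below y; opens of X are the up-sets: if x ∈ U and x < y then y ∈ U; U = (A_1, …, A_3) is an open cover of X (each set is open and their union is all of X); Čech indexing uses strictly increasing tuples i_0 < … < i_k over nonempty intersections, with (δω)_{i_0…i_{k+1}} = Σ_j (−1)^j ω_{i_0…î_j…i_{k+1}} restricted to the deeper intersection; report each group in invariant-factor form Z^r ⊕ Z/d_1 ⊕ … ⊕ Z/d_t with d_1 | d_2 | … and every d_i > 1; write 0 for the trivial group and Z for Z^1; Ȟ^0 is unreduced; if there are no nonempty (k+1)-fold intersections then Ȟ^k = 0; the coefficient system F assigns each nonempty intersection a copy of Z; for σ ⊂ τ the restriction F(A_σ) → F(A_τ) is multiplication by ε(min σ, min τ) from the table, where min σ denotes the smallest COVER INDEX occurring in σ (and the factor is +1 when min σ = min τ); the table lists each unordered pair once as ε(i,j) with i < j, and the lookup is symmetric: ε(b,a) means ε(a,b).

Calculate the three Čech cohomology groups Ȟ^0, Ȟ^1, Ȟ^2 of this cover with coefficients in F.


Ȟ^0 ≅ 0, Ȟ^1 ≅ Z/2, Ȟ^2 ≅ 0

intersection data:
  A12={q7,q8,q11} A13={q4,q13,q14} A23={q9,q10}
C dims 3,3; δ0: rk 3, SNF 1^2·2
Ȟ^0 = (3 − 3) − 0 = 0, so Ȟ^0 ≅ 0
Ȟ^1 = (3 − 0) − 3 = 0 plus torsion [2], so Ȟ^1 ≅ Z/2
Ȟ^2 = (0 − 0) − 0 = 0, so Ȟ^2 ≅ 0


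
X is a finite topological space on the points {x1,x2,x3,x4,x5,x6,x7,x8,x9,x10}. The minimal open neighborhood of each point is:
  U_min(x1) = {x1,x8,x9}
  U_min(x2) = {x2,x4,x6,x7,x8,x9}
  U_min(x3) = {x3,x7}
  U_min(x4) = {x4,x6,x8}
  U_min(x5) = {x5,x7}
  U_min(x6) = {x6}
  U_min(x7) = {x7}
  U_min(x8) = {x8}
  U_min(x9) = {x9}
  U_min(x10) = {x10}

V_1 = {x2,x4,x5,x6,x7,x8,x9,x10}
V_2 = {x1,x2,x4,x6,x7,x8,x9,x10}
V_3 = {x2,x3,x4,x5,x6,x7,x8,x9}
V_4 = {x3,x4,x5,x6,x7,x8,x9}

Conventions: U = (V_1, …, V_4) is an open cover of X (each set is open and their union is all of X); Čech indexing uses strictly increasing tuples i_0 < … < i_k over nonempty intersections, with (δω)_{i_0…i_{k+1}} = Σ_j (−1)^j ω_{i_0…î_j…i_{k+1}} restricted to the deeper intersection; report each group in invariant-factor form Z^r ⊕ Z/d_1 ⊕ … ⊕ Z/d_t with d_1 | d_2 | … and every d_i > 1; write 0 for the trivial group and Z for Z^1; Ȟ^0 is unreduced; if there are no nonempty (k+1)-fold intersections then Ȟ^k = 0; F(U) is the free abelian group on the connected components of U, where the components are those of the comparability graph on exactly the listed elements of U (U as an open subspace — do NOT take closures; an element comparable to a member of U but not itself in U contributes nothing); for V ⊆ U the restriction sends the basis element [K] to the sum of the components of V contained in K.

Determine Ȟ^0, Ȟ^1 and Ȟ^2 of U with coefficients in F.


cover nerve:
  V12={x2,x4,x6,x7,x8,x9,x10} V13={x2,x4,x5,x6,x7,x8,x9} V14={x4,x5,x6,x7,x8,x9} V23={x2,x4,x6,x7,x8,x9} V24={x4,x6,x7,x8,x9} V34={x3,x4,x5,x6,x7,x8,x9}
  V123={x2,x4,x6,x7,x8,x9} V124={x4,x6,x7,x8,x9} V134={x4,x5,x6,x7,x8,x9} V234={x4,x6,x7,x8,x9}
  V1234={x4,x6,x7,x8,x9}
components per intersection:
  V1: {x2,x4,x5,x6,x7,x8,x9} {x10}
  V2: {x1,x2,x4,x6,x7,x8,x9} {x10}
  V3: {x2,x3,x4,x5,x6,x7,x8,x9}
  V4: {x3,x5,x7} {x4,x6,x8} {x9}
  V12: {x2,x4,x6,x7,x8,x9} {x10}
  V13: {x2,x4,x5,x6,x7,x8,x9}
  V14: {x4,x6,x8} {x5,x7} {x9}
  V23: {x2,x4,x6,x7,x8,x9}
  V24: {x4,x6,x8} {x7} {x9}
  V34: {x3,x5,x7} {x4,x6,x8} {x9}
  V123: {x2,x4,x6,x7,x8,x9}
  V124: {x4,x6,x8} {x7} {x9}
  V134: {x4,x6,x8} {x5,x7} {x9}
  V234: {x4,x6,x8} {x7} {x9}
  V1234: {x4,x6,x8} {x7} {x9}
C dims 8,13,10,3; δ0: rk 6, SNF 1^6; δ1: rk 7, SNF 1^7; δ2: rk 3, SNF 1^3
Ȟ^0: (8−6)−0=2 ⇒ Z^2
Ȟ^1: (13−7)−6=0 ⇒ 0
Ȟ^2: (10−3)−7=0 ⇒ 0

Ȟ^0(U;F) ≅ Z^2, Ȟ^1(U;F) ≅ 0, Ȟ^2(U;F) ≅ 0


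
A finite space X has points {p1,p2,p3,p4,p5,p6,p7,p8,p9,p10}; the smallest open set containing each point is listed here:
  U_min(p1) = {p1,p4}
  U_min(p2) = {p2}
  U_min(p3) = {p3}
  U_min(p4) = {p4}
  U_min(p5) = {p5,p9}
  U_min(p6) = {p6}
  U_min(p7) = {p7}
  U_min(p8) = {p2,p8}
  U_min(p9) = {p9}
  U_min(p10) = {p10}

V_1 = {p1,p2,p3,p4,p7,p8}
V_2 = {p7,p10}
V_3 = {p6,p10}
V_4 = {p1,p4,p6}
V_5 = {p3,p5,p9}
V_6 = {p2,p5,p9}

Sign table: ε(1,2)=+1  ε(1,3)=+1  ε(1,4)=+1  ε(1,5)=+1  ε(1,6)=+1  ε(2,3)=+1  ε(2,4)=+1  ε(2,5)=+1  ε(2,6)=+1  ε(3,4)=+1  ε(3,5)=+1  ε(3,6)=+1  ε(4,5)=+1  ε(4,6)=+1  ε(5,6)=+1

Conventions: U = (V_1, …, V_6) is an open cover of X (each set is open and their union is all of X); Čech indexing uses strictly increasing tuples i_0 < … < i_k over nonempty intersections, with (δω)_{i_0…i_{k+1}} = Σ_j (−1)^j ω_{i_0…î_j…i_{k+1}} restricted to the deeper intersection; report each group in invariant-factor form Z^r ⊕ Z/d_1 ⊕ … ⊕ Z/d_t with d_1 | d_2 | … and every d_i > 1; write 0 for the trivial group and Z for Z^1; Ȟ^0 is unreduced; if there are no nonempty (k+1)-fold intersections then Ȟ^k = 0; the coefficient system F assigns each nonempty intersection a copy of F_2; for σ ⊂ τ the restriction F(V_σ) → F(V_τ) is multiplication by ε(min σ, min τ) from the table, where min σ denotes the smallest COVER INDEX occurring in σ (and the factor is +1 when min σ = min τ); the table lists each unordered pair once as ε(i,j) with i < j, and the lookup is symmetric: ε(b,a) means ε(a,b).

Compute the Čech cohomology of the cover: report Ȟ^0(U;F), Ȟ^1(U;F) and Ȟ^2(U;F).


intersection data:
  V12={p7} V14={p1,p4} V15={p3} V16={p2} V23={p10} V34={p6} V56={p5,p9}
C dims 6,7; δ0: rk_F2 5
Ȟ^0 = (6 − 5) − 0 = 1, so Ȟ^0 ≅ Z/2
Ȟ^1 = (7 − 0) − 5 = 2, so Ȟ^1 ≅ Z/2 ⊕ Z/2
Ȟ^2 = (0 − 0) − 0 = 0, so Ȟ^2 ≅ 0

Ȟ^0(U;F) ≅ Z/2, Ȟ^1(U;F) ≅ Z/2 ⊕ Z/2 and Ȟ^2(U;F) ≅ 0


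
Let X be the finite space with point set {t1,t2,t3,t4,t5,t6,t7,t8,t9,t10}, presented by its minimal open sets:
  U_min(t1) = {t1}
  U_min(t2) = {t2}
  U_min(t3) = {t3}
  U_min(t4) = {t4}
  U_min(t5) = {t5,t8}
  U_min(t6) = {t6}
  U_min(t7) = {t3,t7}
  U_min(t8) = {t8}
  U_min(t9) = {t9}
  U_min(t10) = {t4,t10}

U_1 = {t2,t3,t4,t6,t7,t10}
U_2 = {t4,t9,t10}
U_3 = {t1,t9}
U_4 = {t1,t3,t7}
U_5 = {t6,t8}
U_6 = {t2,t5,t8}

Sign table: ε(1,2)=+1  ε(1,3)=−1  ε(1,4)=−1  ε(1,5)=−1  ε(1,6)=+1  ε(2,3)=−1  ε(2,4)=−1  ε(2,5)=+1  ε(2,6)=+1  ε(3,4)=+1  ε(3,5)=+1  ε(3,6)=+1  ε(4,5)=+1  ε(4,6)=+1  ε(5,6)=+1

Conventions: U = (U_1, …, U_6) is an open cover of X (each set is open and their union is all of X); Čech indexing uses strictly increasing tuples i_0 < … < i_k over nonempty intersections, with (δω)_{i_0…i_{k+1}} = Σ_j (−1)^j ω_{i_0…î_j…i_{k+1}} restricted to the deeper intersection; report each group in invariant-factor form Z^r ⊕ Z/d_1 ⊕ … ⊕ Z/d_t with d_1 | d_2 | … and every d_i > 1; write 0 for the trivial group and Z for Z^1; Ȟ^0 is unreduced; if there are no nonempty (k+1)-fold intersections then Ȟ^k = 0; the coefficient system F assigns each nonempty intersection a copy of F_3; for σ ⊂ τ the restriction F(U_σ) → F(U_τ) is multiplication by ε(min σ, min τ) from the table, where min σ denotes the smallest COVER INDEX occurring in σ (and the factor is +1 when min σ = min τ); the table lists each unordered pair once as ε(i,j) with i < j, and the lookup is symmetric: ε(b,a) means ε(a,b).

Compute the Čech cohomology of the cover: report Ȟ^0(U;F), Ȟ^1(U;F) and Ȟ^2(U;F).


nerve simplices:
  U12={t4,t10} U14={t3,t7} U15={t6} U16={t2} U23={t9} U34={t1} U56={t8}
C dims 6,7; δ0: rk_F3 6
degree 0: 6−6−0 = 0 → Ȟ^0 ≅ 0
degree 1: 7−0−6 = 1 → Ȟ^1 ≅ Z/3
degree 2: 0−0−0 = 0 → Ȟ^2 ≅ 0

Ȟ^0 = 0, Ȟ^1 = Z/3 and Ȟ^2 = 0


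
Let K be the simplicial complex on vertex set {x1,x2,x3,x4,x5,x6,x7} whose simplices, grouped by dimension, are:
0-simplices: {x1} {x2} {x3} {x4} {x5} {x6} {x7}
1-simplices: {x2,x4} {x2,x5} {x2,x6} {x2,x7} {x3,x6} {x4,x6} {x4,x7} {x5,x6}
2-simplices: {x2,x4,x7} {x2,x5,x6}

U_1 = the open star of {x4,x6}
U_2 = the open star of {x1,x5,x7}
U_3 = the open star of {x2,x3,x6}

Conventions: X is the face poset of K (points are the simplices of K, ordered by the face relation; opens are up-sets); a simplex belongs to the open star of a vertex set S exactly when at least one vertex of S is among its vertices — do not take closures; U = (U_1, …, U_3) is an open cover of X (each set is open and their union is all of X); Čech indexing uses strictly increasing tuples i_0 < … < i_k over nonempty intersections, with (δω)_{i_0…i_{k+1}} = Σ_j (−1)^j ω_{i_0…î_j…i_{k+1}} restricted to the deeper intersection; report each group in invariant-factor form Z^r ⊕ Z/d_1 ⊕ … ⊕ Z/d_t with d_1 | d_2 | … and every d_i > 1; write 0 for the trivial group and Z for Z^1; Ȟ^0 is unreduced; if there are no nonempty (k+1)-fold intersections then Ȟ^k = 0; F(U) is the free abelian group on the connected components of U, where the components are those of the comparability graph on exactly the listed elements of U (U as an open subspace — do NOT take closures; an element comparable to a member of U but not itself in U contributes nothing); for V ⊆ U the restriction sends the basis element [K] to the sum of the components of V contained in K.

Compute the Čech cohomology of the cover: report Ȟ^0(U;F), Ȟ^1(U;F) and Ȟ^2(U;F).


intersection data:
  U1={{x4},{x6},{x2,x4},{x2,x6},{x3,x6},{x4,x6},{x4,x7},{x5,x6},{x2,x4,x7},{x2,x5,x6}} U2={{x1},{x5},{x7},{x2,x5},{x2,x7},{x4,x7},{x5,x6},{x2,x4,x7},{x2,x5,x6}} U3={{x2},{x3},{x6},{x2,x4},{x2,x5},{x2,x6},{x2,x7},{x3,x6},{x4,x6},{x5,x6},{x2,x4,x7},{x2,x5,x6}}
  U12={{x4,x7},{x5,x6},{x2,x4,x7},{x2,x5,x6}} U13={{x6},{x2,x4},{x2,x6},{x3,x6},{x4,x6},{x5,x6},{x2,x4,x7},{x2,x5,x6}} U23={{x2,x5},{x2,x7},{x5,x6},{x2,x4,x7},{x2,x5,x6}}
  U123={{x5,x6},{x2,x4,x7},{x2,x5,x6}}
components per intersection:
  U1: {{x4},{x6},{x2,x4},{x2,x6},{x3,x6},{x4,x6},{x4,x7},{x5,x6},{x2,x4,x7},{x2,x5,x6}}
  U2: {{x1}} {{x5},{x2,x5},{x5,x6},{x2,x5,x6}} {{x7},{x2,x7},{x4,x7},{x2,x4,x7}}
  U3: {{x2},{x3},{x6},{x2,x4},{x2,x5},{x2,x6},{x2,x7},{x3,x6},{x4,x6},{x5,x6},{x2,x4,x7},{x2,x5,x6}}
  U12: {{x4,x7},{x2,x4,x7}} {{x5,x6},{x2,x5,x6}}
  U13: {{x6},{x2,x6},{x3,x6},{x4,x6},{x5,x6},{x2,x5,x6}} {{x2,x4},{x2,x4,x7}}
  U23: {{x2,x5},{x5,x6},{x2,x5,x6}} {{x2,x7},{x2,x4,x7}}
  U123: {{x5,x6},{x2,x5,x6}} {{x2,x4,x7}}
C dims 5,6,2; δ0: rk 3, SNF 1^3; δ1: rk 2, SNF 1^2
Ȟ^0 = (5 − 3) − 0 = 2, so Ȟ^0 ≅ Z^2
Ȟ^1 = (6 − 2) − 3 = 1, so Ȟ^1 ≅ Z
Ȟ^2 = (2 − 0) − 2 = 0, so Ȟ^2 ≅ 0

Ȟ^0 ≅ Z^2, Ȟ^1 ≅ Z, Ȟ^2 ≅ 0


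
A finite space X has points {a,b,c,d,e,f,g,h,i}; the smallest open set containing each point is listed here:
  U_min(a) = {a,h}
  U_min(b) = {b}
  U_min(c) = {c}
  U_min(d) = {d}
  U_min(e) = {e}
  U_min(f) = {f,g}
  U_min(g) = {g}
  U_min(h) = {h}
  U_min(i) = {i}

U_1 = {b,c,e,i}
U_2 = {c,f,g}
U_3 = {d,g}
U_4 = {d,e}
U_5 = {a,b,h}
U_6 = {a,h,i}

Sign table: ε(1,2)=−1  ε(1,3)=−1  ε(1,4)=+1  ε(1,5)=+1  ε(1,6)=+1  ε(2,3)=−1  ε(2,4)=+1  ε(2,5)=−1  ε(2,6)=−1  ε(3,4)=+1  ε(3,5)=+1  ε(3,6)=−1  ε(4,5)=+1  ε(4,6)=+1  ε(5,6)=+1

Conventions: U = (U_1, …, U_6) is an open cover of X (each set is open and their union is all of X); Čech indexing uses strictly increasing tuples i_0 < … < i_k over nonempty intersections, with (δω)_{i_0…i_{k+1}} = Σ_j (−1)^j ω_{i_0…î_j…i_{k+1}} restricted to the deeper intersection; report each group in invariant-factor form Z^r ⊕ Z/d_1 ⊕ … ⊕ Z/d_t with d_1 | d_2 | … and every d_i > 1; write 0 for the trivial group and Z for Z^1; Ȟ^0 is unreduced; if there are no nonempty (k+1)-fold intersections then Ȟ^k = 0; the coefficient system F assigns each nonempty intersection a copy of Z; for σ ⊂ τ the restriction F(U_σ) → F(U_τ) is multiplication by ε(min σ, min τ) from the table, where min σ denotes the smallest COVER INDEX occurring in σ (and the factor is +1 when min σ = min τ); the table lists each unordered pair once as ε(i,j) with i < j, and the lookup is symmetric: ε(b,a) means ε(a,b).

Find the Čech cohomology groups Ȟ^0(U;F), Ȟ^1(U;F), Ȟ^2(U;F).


Ȟ^0 = Z, Ȟ^1 = Z^2, Ȟ^2 = 0

nerve of the cover:
  U12={c} U14={e} U15={b} U16={i} U23={g} U34={d} U56={a,h}
C dims 6,7; δ0: rk 5, SNF 1^5
Ȟ^0 = (6 − 5) − 0 = 1, so Ȟ^0 ≅ Z
Ȟ^1 = (7 − 0) − 5 = 2, so Ȟ^1 ≅ Z^2
Ȟ^2 = (0 − 0) − 0 = 0, so Ȟ^2 ≅ 0


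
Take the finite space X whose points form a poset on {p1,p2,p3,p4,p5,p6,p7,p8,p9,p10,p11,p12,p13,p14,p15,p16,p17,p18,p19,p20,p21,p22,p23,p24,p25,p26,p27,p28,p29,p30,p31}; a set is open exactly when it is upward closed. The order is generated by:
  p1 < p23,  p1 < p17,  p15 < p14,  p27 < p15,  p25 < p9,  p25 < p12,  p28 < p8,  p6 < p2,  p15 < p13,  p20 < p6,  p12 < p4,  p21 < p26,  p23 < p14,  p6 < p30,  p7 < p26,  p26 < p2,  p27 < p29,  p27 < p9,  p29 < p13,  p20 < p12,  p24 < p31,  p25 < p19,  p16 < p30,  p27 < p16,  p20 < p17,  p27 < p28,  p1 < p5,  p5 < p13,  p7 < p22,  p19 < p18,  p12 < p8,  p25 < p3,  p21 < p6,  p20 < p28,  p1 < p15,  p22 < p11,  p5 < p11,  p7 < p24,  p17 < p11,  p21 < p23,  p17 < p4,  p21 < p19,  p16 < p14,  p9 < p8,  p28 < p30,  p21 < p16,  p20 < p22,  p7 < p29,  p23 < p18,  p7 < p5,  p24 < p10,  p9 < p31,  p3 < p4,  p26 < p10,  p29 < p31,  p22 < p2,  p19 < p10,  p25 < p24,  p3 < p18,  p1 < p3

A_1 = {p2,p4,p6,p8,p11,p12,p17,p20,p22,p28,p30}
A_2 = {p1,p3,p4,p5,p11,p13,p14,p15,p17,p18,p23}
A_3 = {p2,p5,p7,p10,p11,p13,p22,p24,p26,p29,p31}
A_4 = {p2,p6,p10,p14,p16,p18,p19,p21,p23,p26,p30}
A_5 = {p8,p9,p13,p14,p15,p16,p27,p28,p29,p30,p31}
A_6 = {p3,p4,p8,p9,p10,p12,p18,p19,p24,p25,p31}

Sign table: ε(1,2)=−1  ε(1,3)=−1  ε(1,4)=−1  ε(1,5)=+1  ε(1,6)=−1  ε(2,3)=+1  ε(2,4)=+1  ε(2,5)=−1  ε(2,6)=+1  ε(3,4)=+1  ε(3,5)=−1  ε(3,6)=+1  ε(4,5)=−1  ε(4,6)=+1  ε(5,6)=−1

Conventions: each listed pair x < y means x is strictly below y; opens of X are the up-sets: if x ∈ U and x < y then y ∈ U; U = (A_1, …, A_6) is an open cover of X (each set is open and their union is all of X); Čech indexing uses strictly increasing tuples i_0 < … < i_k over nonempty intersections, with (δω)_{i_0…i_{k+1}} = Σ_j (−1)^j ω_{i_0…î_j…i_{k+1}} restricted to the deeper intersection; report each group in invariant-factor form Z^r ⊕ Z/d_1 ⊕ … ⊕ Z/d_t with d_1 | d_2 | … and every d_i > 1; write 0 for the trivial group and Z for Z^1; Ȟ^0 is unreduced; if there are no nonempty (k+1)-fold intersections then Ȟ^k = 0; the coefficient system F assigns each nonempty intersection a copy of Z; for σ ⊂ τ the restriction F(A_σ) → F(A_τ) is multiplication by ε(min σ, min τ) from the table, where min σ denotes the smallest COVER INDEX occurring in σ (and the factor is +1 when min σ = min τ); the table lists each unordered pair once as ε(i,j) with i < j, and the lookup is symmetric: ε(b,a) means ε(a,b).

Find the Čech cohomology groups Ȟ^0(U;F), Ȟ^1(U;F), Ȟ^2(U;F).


Ȟ^0 = Z,  Ȟ^1 = 0,  Ȟ^2 = Z/2

nerve simplices:
  A12={p4,p11,p17} A13={p2,p11,p22} A14={p2,p6,p30} A15={p8,p28,p30} A16={p4,p8,p12} A23={p5,p11,p13} A24={p14,p18,p23} A25={p13,p14,p15} A26={p3,p4,p18} A34={p2,p10,p26} A35={p13,p29,p31} A36={p10,p24,p31} A45={p14,p16,p30} A46={p10,p18,p19} A56={p8,p9,p31}
  A123={p11} A126={p4} A134={p2} A145={p30} A156={p8} A235={p13} A245={p14} A246={p18} A346={p10} A356={p31}
C dims 6,15,10; δ0: rk 5, SNF 1^5; δ1: rk 10, SNF 1^9·2
degree 0: 6−5−0 = 1 → Ȟ^0 ≅ Z
degree 1: 15−10−5 = 0 → Ȟ^1 ≅ 0
degree 2: 10−0−10 = 0 plus torsion [2] → Ȟ^2 ≅ Z/2


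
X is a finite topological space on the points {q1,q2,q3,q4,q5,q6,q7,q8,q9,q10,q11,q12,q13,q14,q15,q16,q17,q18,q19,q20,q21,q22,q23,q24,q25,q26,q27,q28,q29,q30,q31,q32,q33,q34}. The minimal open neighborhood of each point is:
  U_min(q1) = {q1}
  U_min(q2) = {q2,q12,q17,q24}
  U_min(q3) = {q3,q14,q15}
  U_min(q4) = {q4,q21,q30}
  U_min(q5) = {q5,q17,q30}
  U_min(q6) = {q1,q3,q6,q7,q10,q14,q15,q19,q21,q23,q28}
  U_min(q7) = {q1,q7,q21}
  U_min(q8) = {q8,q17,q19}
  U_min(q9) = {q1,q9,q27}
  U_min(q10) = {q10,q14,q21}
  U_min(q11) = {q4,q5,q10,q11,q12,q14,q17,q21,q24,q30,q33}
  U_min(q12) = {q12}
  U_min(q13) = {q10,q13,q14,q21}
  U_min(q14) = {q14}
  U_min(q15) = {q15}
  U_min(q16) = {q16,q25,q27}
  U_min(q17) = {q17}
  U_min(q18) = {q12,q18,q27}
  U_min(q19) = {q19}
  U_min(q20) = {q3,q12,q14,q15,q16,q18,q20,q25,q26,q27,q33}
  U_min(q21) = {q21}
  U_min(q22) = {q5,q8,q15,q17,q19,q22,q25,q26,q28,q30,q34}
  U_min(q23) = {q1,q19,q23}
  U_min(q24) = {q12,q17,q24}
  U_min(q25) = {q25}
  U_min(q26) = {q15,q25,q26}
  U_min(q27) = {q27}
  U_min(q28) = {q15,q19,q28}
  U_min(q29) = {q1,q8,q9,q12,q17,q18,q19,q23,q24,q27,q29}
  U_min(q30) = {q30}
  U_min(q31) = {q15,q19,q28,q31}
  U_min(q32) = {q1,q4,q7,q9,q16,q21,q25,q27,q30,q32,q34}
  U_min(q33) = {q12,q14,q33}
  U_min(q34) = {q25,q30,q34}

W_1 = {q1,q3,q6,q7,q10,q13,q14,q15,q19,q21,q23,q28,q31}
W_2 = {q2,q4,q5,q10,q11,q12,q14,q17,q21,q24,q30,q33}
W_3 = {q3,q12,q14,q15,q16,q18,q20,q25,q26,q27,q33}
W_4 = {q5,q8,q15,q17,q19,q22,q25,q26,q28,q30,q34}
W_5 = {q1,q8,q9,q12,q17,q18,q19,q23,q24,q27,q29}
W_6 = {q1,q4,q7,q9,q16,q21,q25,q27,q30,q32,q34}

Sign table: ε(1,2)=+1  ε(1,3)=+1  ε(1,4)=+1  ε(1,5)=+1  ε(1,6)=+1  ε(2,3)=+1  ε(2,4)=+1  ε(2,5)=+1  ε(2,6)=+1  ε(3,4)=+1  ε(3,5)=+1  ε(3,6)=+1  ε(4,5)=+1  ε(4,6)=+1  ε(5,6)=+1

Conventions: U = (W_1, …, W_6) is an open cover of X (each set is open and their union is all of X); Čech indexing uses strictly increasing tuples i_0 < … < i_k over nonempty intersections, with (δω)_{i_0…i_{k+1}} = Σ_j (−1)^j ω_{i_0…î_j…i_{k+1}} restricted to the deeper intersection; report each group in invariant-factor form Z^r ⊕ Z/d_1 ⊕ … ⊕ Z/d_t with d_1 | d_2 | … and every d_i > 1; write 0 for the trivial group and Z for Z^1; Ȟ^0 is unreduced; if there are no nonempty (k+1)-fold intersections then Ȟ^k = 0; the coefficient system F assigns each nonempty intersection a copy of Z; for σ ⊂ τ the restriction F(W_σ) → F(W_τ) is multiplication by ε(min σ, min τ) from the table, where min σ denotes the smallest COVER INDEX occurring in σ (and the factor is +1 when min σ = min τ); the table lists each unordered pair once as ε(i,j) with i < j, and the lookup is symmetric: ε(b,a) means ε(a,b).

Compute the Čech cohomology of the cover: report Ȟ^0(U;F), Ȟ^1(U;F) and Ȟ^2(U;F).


Ȟ^0 ≅ Z, Ȟ^1 ≅ 0, Ȟ^2 ≅ Z/2

nonempty overlaps:
  W12={q10,q14,q21} W13={q3,q14,q15} W14={q15,q19,q28} W15={q1,q19,q23} W16={q1,q7,q21} W23={q12,q14,q33} W24={q5,q17,q30} W25={q12,q17,q24} W26={q4,q21,q30} W34={q15,q25,q26} W35={q12,q18,q27} W36={q16,q25,q27} W45={q8,q17,q19} W46={q25,q30,q34} W56={q1,q9,q27}
  W123={q14} W126={q21} W134={q15} W145={q19} W156={q1} W235={q12} W245={q17} W246={q30} W346={q25} W356={q27}
C dims 6,15,10; δ0: rk 5, SNF 1^5; δ1: rk 10, SNF 1^9·2
degree 0: 6−5−0 = 1 → Ȟ^0 ≅ Z
degree 1: 15−10−5 = 0 → Ȟ^1 ≅ 0
degree 2: 10−0−10 = 0 plus torsion [2] → Ȟ^2 ≅ Z/2
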